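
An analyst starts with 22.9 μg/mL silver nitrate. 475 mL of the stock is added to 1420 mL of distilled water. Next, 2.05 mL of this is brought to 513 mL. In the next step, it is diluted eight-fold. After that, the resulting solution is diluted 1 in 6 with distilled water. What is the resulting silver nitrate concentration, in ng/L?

Overall dilution factor = 3.989 × 250.2 × 8 × 6 = 4.79 × 10⁴.
22.9 μg/mL / 4.79 × 10⁴ = 4.78 × 10⁻⁴ μg/mL = 478 ng/L.

478 ng/L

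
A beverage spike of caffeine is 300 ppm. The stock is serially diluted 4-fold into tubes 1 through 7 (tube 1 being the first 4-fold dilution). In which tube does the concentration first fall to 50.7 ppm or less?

Tube n has concentration 300 ppm / 4ⁿ.
Need 4ⁿ ≥ 300 ppm / 50.7 ppm = 5.92, so n ≥ 1.28.
First such tube: n = 2.

tube 2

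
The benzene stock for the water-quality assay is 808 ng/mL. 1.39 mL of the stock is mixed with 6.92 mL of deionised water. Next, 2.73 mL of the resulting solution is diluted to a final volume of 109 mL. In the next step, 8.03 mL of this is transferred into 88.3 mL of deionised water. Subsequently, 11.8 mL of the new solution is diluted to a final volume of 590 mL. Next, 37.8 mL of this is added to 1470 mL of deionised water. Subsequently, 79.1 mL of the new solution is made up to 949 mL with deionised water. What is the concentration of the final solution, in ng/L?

0.0118 ng/L

Overall dilution factor = 5.978 × 39.93 × 12.00 × 50 × 39.89 × 12.00 = 6.85 × 10⁷.
808 ng/mL / 6.85 × 10⁷ = 1.18 × 10⁻⁵ ng/mL = 0.0118 ng/L.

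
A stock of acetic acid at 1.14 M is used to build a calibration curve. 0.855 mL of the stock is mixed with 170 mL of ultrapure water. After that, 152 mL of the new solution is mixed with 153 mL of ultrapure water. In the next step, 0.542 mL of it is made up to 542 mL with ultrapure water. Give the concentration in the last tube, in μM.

2.84 μM

Overall dilution factor = 199.8 × 2.007 × 1000 = 4.01 × 10⁵.
1.14 M / 4.01 × 10⁵ = 2.84 × 10⁻⁶ M = 2.84 μM.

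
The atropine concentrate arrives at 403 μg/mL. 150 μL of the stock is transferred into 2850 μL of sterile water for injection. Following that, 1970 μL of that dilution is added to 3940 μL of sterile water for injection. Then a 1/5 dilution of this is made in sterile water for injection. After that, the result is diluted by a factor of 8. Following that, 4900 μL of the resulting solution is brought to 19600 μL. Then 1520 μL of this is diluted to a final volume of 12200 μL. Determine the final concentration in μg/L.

5.23 μg/L

Overall dilution factor = 20 × 3 × 5 × 8 × 4 × 8.026 = 7.71 × 10⁴.
403 μg/mL / 7.71 × 10⁴ = 5.23 × 10⁻³ μg/mL = 5.23 μg/L.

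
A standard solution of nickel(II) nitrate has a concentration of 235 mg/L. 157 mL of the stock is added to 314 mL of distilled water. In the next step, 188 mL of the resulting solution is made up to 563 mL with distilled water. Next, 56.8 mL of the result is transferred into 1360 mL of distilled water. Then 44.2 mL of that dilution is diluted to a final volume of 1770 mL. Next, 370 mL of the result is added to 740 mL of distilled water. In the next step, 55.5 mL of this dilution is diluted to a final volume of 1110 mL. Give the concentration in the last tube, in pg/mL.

436 pg/mL

Overall dilution factor = 3 × 2.995 × 24.94 × 40.05 × 3 × 20 = 5.38 × 10⁵.
235 mg/L / 5.38 × 10⁵ = 4.36 × 10⁻⁴ mg/L = 436 pg/mL.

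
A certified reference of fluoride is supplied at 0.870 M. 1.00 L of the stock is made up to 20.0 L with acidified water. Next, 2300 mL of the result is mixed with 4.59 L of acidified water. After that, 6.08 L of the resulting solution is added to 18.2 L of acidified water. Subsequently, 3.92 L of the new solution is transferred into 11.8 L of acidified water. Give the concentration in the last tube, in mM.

Overall dilution factor = 20 × 2.996 × 3.993 × 4.010 = 959.
0.870 M / 959 = 9.07 × 10⁻⁴ M = 0.907 mM.

0.907 mM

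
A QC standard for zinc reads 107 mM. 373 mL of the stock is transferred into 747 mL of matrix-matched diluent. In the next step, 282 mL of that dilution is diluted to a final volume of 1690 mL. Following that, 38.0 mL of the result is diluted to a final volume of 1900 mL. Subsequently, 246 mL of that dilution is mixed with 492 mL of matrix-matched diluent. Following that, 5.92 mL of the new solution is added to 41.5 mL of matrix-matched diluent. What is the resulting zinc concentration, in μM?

Overall dilution factor = 3.003 × 5.993 × 50 × 3 × 8.010 = 2.16 × 10⁴.
107 mM / 2.16 × 10⁴ = 4.95 × 10⁻³ mM = 4.95 μM.

4.95 μM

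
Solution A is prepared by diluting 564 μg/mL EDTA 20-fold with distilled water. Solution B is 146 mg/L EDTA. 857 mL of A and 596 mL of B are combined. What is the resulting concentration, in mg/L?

76.5 mg/L

C_A = 564 μg/mL / 20 = 28.2 μg/mL.
C_B = 146 mg/L = 146 μg/mL.
C_mix = (C_A·V_A + C_B·V_B)/(V_A + V_B) = (28.2×857 + 146×596) / 1453 = 76.5 μg/mL = 76.5 mg/L.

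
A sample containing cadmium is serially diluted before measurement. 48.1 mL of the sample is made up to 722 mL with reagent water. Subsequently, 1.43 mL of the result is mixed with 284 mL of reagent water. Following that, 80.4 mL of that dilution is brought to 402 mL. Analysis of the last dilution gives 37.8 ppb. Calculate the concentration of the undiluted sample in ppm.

566 ppm

Overall dilution factor = 15.01 × 199.6 × 5 = 1.50 × 10⁴.
Original = 37.8 ppb × 1.50 × 10⁴ = 5.66 × 10⁵ ppb = 566 ppm.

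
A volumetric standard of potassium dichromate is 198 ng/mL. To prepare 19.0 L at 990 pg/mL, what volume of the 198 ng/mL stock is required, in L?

0.0950 L

990 pg/mL = 0.990 ng/mL.
V₁ = C₂V₂/C₁ = 0.990 × 19.0 / 198 = 0.0950 L.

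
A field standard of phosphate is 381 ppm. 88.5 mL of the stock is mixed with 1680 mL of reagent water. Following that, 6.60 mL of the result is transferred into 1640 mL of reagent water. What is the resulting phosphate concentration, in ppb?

Overall dilution factor = 19.98 × 249.5 = 4985.
381 ppm / 4985 = 0.0764 ppm = 76.4 ppb.

76.4 ppb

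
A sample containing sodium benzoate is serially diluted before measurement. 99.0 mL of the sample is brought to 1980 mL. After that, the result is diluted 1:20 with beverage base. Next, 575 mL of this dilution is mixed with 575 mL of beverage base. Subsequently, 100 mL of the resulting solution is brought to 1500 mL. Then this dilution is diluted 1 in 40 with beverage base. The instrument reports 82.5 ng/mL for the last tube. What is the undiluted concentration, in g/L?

39.6 g/L

Overall dilution factor = 20 × 20 × 2 × 15 × 40 = 4.80 × 10⁵.
Original = 82.5 ng/mL × 4.80 × 10⁵ = 3.96 × 10⁷ ng/mL = 39.6 g/L.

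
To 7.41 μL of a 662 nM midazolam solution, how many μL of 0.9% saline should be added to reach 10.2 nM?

V₂ = C₁V₁/C₂ = 662 × 7.41 / 10.2 = 481 μL.
Diluent to add = V₂ − V₁ = 481 − 7.41 = 474 μL.

474 μL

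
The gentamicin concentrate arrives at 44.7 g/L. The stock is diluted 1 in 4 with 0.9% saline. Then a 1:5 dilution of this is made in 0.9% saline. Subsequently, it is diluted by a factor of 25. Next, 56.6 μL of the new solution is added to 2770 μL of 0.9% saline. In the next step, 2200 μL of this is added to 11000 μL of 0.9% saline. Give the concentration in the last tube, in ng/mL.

Overall dilution factor = 4 × 5 × 25 × 49.94 × 6 = 1.50 × 10⁵.
44.7 g/L / 1.50 × 10⁵ = 2.98 × 10⁻⁴ g/L = 298 ng/mL.

298 ng/mL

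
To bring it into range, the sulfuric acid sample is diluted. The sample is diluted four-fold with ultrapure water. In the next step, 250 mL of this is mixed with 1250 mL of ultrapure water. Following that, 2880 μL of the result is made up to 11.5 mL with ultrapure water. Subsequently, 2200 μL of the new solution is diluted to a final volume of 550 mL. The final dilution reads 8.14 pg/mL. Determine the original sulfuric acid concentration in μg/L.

195 μg/L

Overall dilution factor = 4 × 6 × 3.993 × 250 = 2.40 × 10⁴.
Original = 8.14 pg/mL × 2.40 × 10⁴ = 1.95 × 10⁵ pg/mL = 195 μg/L.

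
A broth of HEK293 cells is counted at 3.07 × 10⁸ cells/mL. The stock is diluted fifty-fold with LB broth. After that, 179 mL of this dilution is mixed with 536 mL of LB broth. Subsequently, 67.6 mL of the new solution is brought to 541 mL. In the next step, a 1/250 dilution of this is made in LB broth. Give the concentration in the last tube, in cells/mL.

Overall dilution factor = 50 × 3.994 × 8.003 × 250 = 4.00 × 10⁵.
3.07 × 10⁸ cells/mL / 4.00 × 10⁵ = 768 cells/mL.

768 cells/mL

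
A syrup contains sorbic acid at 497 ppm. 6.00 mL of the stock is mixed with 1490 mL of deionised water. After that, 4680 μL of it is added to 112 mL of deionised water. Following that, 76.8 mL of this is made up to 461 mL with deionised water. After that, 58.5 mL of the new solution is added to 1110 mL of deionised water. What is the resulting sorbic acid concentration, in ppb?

Overall dilution factor = 249.3 × 24.93 × 6.003 × 19.97 = 7.45 × 10⁵.
497 ppm / 7.45 × 10⁵ = 6.67 × 10⁻⁴ ppm = 0.667 ppb.

0.667 ppb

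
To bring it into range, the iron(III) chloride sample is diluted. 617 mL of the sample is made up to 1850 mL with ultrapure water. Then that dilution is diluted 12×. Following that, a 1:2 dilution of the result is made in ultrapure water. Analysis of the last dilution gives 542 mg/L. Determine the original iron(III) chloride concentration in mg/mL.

39.0 mg/mL

Overall dilution factor = 2.998 × 12 × 2 = 72.0.
Original = 542 mg/L × 72.0 = 3.90 × 10⁴ mg/L = 39.0 mg/mL.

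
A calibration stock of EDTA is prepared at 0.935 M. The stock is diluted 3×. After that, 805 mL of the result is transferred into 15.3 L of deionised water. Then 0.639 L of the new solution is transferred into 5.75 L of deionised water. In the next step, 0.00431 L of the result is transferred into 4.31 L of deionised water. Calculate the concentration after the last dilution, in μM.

1.56 μM

Overall dilution factor = 3 × 20.01 × 9.998 × 1001 = 6.01 × 10⁵.
0.935 M / 6.01 × 10⁵ = 1.56 × 10⁻⁶ M = 1.56 μM.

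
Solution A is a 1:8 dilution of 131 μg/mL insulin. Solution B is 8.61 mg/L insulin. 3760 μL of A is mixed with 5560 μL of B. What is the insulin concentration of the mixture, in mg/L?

11.7 mg/L

C_A = 131 μg/mL / 8 = 16.4 μg/mL.
C_B = 8.61 mg/L = 8.61 μg/mL.
C_mix = (C_A·V_A + C_B·V_B)/(V_A + V_B) = (16.4×3760 + 8.61×5560) / 9320 = 11.7 μg/mL = 11.7 mg/L.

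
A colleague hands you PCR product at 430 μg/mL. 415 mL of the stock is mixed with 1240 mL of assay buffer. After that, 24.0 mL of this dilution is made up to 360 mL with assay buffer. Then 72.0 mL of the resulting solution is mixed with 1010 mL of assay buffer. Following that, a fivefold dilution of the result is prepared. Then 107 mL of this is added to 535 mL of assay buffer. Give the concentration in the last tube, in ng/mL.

15.9 ng/mL

Overall dilution factor = 3.988 × 15 × 15.03 × 5 × 6 = 2.70 × 10⁴.
430 μg/mL / 2.70 × 10⁴ = 0.0159 μg/mL = 15.9 ng/mL.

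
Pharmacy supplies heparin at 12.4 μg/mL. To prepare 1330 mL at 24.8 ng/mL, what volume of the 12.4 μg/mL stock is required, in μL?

2660 μL

24.8 ng/mL = 0.0248 μg/mL.
V₁ = C₂V₂/C₁ = 0.0248 × 1330 / 12.4 = 2.66 mL = 2660 μL.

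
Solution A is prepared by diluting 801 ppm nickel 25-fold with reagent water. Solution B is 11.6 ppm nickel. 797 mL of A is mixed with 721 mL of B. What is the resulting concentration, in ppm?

C_A = 801 ppm / 25 = 32.0 ppm.
C_mix = (C_A·V_A + C_B·V_B)/(V_A + V_B) = (32.0×797 + 11.6×721) / 1518 = 22.3 ppm.

22.3 ppm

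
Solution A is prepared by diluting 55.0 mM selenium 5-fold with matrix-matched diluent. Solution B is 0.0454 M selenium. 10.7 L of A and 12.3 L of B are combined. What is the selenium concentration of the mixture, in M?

C_A = 55.0 mM / 5 = 11.0 mM.
C_B = 0.0454 M = 45.4 mM.
C_mix = (C_A·V_A + C_B·V_B)/(V_A + V_B) = (11.0×10.7 + 45.4×12.3) / 23.00 = 29.4 mM = 0.0294 M.

0.0294 M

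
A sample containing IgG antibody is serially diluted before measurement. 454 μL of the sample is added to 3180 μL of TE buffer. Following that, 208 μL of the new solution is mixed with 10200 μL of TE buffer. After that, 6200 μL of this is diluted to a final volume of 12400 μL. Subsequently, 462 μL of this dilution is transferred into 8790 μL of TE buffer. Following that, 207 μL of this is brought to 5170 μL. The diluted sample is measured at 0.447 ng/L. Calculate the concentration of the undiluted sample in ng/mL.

179 ng/mL

Overall dilution factor = 8.004 × 50.04 × 2 × 20.03 × 24.98 = 4.01 × 10⁵.
Original = 0.447 ng/L × 4.01 × 10⁵ = 1.79 × 10⁵ ng/L = 179 ng/mL.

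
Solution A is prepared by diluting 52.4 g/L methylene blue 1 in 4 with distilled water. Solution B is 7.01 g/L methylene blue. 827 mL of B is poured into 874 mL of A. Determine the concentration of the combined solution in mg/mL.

10.1 mg/mL

C_A = 52.4 g/L / 4 = 13.1 g/L.
C_mix = (C_A·V_A + C_B·V_B)/(V_A + V_B) = (13.1×874 + 7.01×827) / 1701 = 10.1 g/L = 10.1 mg/mL.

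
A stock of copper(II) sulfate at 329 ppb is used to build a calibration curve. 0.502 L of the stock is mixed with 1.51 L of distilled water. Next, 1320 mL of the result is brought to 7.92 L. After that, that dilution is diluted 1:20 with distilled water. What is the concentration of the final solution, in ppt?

Overall dilution factor = 4.008 × 6 × 20 = 481.
329 ppb / 481 = 0.684 ppb = 684 ppt.

684 ppt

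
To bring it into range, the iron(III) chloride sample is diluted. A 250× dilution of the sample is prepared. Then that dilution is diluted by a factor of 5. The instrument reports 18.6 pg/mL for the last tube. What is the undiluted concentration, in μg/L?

Overall dilution factor = 250 × 5 = 1250.
Original = 18.6 pg/mL × 1250 = 2.33 × 10⁴ pg/mL = 23.3 μg/L.

23.3 μg/L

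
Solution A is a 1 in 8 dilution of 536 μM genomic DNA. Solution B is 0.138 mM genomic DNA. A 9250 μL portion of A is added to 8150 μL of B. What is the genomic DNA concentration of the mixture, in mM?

0.100 mM

C_A = 536 μM / 8 = 67.0 μM.
C_B = 0.138 mM = 138 μM.
C_mix = (C_A·V_A + C_B·V_B)/(V_A + V_B) = (67.0×9250 + 138×8150) / 17400 = 100 μM = 0.100 mM.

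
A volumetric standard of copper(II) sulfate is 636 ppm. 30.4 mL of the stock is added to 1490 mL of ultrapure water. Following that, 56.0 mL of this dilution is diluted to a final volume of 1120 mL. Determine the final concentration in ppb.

636 ppb

Overall dilution factor = 50.01 × 20 = 1000.
636 ppm / 1000 = 0.636 ppm = 636 ppb.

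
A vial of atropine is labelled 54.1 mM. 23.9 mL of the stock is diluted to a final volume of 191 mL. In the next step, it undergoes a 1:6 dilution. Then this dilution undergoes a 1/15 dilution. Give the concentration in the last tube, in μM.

Overall dilution factor = 7.992 × 6 × 15 = 719.
54.1 mM / 719 = 0.0752 mM = 75.2 μM.

75.2 μM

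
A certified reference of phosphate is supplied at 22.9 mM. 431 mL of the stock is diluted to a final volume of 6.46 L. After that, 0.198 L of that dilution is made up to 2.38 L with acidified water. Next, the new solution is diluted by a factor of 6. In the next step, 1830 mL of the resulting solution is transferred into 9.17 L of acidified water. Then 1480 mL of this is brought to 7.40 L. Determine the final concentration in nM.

Overall dilution factor = 14.99 × 12.02 × 6 × 6.011 × 5 = 3.25 × 10⁴.
22.9 mM / 3.25 × 10⁴ = 7.05 × 10⁻⁴ mM = 705 nM.

705 nM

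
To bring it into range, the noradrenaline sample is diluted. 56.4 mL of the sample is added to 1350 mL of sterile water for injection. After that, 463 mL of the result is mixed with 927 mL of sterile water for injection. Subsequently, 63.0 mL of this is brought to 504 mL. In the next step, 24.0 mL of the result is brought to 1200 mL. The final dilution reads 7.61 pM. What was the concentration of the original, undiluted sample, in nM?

Overall dilution factor = 24.94 × 3.002 × 8 × 50 = 2.99 × 10⁴.
Original = 7.61 pM × 2.99 × 10⁴ = 2.28 × 10⁵ pM = 228 nM.

228 nM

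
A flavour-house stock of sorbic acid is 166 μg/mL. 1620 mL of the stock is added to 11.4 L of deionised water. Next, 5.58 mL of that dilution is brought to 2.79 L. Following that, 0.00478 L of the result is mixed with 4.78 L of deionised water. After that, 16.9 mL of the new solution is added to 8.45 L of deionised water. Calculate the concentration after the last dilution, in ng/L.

0.0824 ng/L

Overall dilution factor = 8.037 × 500 × 1001 × 501 = 2.02 × 10⁹.
166 μg/mL / 2.02 × 10⁹ = 8.24 × 10⁻⁸ μg/mL = 0.0824 ng/L.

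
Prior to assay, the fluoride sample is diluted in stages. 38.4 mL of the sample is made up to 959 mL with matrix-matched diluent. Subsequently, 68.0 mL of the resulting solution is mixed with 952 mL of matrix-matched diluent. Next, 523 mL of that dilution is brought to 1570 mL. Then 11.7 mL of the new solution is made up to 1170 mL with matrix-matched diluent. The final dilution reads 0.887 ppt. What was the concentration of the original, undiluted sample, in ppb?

99.7 ppb

Overall dilution factor = 24.97 × 15 × 3.002 × 100 = 1.12 × 10⁵.
Original = 0.887 ppt × 1.12 × 10⁵ = 9.97 × 10⁴ ppt = 99.7 ppb.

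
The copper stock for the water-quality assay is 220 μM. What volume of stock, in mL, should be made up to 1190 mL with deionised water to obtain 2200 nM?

2200 nM = 2.20 μM.
V₁ = C₂V₂/C₁ = 2.20 × 1190 / 220 = 11.9 mL.

11.9 mL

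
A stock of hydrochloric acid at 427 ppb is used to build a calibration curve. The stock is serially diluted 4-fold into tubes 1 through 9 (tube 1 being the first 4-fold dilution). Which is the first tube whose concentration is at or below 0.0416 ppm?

Tube n has concentration 427 ppb / 4ⁿ.
Need 4ⁿ ≥ 427 ppb / 0.0416 ppm = 10.3, so n ≥ 1.68.
First such tube: n = 2.

tube 2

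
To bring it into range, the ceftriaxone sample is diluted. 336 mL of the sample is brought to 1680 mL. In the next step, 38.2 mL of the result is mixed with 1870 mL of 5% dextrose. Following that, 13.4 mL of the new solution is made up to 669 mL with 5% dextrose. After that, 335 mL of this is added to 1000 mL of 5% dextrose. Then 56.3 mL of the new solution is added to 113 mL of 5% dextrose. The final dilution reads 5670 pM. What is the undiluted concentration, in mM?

Overall dilution factor = 5 × 49.95 × 49.93 × 3.985 × 3.007 = 1.49 × 10⁵.
Original = 5670 pM × 1.49 × 10⁵ = 8.47 × 10⁸ pM = 0.847 mM.

0.847 mM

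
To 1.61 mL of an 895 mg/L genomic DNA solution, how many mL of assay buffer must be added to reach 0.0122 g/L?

0.0122 g/L = 12.2 mg/L.
V₂ = C₁V₁/C₂ = 895 × 1.61 / 12.2 = 118 mL.
Diluent to add = V₂ − V₁ = 118 − 1.61 = 117 mL.

117 mL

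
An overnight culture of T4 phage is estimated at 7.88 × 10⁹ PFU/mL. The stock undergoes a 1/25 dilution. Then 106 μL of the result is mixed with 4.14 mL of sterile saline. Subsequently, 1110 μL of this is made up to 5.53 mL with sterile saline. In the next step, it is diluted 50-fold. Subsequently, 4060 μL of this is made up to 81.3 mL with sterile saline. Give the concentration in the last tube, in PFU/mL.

Overall dilution factor = 25 × 40.06 × 4.982 × 50 × 20.02 = 5.00 × 10⁶.
7.88 × 10⁹ PFU/mL / 5.00 × 10⁶ = 1580 PFU/mL.

1580 PFU/mL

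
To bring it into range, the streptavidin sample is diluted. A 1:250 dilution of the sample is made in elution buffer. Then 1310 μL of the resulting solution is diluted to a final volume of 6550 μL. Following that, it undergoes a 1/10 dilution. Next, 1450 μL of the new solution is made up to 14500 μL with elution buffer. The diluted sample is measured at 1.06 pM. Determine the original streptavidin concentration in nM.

133 nM

Overall dilution factor = 250 × 5 × 10 × 10 = 1.25 × 10⁵.
Original = 1.06 pM × 1.25 × 10⁵ = 1.32 × 10⁵ pM = 133 nM.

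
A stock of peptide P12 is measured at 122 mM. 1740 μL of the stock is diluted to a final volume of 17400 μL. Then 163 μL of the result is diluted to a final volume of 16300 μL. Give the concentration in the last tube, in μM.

122 μM

Overall dilution factor = 10 × 100 = 1000.
122 mM / 1000 = 0.122 mM = 122 μM.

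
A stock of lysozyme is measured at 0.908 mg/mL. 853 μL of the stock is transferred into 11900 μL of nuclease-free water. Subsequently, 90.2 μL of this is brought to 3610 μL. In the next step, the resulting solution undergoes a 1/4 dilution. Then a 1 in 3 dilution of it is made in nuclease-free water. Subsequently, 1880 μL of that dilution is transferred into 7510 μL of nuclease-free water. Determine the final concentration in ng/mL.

Overall dilution factor = 14.95 × 40.02 × 4 × 3 × 4.995 = 3.59 × 10⁴.
0.908 mg/mL / 3.59 × 10⁴ = 2.53 × 10⁻⁵ mg/mL = 25.3 ng/mL.

25.3 ng/mL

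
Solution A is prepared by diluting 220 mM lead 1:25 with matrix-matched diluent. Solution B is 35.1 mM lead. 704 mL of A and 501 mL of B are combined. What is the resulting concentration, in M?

0.0197 M

C_A = 220 mM / 25 = 8.80 mM.
C_mix = (C_A·V_A + C_B·V_B)/(V_A + V_B) = (8.80×704 + 35.1×501) / 1205 = 19.7 mM = 0.0197 M.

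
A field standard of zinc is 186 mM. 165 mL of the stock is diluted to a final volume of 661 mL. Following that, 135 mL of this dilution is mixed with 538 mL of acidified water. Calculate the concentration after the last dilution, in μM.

9310 μM

Overall dilution factor = 4.006 × 4.985 = 20.0.
186 mM / 20.0 = 9.31 mM = 9310 μM.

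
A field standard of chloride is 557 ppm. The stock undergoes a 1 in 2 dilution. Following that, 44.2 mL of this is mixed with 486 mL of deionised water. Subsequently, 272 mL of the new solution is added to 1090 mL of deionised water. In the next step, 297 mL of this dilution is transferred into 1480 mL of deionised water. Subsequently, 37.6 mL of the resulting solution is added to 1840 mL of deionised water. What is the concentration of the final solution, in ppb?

15.5 ppb

Overall dilution factor = 2 × 12.00 × 5.007 × 5.983 × 49.94 = 3.59 × 10⁴.
557 ppm / 3.59 × 10⁴ = 0.0155 ppm = 15.5 ppb.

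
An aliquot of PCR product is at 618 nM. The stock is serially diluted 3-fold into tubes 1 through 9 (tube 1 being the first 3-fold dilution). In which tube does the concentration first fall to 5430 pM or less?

Tube n has concentration 618 nM / 3ⁿ.
Need 3ⁿ ≥ 618 nM / 5430 pM = 114, so n ≥ 4.31.
First such tube: n = 5.

tube 5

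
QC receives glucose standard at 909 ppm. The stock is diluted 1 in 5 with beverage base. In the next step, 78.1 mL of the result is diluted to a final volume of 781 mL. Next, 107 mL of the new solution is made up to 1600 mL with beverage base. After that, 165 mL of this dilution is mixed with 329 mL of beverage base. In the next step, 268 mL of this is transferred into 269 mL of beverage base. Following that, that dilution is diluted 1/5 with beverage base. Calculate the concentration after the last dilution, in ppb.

Overall dilution factor = 5 × 10 × 14.95 × 2.994 × 2.004 × 5 = 2.24 × 10⁴.
909 ppm / 2.24 × 10⁴ = 0.0405 ppm = 40.5 ppb.

40.5 ppb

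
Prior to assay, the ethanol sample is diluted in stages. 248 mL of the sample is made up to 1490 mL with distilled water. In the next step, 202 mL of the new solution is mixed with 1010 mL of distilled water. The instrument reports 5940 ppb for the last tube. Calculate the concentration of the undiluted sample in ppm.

214 ppm

Overall dilution factor = 6.008 × 6 = 36.0.
Original = 5940 ppb × 36.0 = 2.14 × 10⁵ ppb = 214 ppm.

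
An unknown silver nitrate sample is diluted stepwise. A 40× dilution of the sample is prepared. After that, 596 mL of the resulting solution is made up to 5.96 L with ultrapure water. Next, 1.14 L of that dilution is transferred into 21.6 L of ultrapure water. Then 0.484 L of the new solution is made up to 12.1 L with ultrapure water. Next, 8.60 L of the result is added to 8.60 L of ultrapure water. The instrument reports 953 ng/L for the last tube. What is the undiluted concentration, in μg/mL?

380 μg/mL

Overall dilution factor = 40 × 10 × 19.95 × 25 × 2 = 3.99 × 10⁵.
Original = 953 ng/L × 3.99 × 10⁵ = 3.80 × 10⁸ ng/L = 380 μg/mL.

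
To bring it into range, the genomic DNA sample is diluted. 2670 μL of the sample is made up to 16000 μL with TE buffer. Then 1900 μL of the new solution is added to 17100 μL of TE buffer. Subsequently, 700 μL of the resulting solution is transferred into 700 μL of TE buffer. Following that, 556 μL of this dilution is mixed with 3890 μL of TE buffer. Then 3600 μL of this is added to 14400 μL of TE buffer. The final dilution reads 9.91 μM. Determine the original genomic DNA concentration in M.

0.0475 M

Overall dilution factor = 5.993 × 10 × 2 × 7.996 × 5 = 4792.
Original = 9.91 μM × 4792 = 4.75 × 10⁴ μM = 0.0475 M.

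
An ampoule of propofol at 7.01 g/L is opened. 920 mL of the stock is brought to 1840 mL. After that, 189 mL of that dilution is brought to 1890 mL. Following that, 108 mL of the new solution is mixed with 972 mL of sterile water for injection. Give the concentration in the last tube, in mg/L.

35.0 mg/L

Overall dilution factor = 2 × 10 × 10 = 200.
7.01 g/L / 200 = 0.0350 g/L = 35.0 mg/L.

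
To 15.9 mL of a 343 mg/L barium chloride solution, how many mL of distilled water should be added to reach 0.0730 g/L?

0.0730 g/L = 73.0 mg/L.
V₂ = C₁V₁/C₂ = 343 × 15.9 / 73.0 = 74.7 mL.
Diluent to add = V₂ − V₁ = 74.7 − 15.9 = 58.8 mL.

58.8 mL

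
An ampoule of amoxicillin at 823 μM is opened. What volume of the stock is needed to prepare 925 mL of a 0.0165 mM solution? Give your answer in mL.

18.5 mL

0.0165 mM = 16.5 μM.
V₁ = C₂V₂/C₁ = 16.5 × 925 / 823 = 18.5 mL.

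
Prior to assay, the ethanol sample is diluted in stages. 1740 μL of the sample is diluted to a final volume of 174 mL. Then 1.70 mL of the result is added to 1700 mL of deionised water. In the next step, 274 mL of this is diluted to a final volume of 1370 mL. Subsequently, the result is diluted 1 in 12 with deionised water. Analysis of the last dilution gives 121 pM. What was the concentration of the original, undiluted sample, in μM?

Overall dilution factor = 100 × 1001 × 5 × 12 = 6.01 × 10⁶.
Original = 121 pM × 6.01 × 10⁶ = 7.27 × 10⁸ pM = 727 μM.

727 μM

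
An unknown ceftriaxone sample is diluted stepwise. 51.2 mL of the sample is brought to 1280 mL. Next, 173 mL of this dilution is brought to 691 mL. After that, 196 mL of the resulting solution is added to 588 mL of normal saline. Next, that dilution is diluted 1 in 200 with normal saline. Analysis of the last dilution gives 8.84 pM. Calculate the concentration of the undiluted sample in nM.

706 nM

Overall dilution factor = 25 × 3.994 × 4 × 200 = 7.99 × 10⁴.
Original = 8.84 pM × 7.99 × 10⁴ = 7.06 × 10⁵ pM = 706 nM.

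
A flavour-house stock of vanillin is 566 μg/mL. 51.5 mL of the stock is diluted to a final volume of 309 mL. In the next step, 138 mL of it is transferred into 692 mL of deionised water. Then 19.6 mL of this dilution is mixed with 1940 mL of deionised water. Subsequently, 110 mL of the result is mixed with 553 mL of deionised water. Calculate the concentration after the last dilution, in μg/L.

26.0 μg/L

Overall dilution factor = 6 × 6.014 × 99.98 × 6.027 = 2.17 × 10⁴.
566 μg/mL / 2.17 × 10⁴ = 0.0260 μg/mL = 26.0 μg/L.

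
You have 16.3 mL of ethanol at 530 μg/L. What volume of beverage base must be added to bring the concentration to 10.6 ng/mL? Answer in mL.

799 mL

10.6 ng/mL = 10.6 μg/L.
V₂ = C₁V₁/C₂ = 530 × 16.3 / 10.6 = 815 mL.
Diluent to add = V₂ − V₁ = 815 − 16.3 = 799 mL.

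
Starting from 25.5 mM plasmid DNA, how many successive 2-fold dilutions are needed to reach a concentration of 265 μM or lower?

7

Need 2ⁿ ≥ 96.2, so n ≥ log(96.2)/log(2) = 6.59.
Minimum whole steps: n = 7.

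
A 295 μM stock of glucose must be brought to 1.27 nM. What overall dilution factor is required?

2.32 × 10⁵

Factor = C₀/C_target = 295 μM / 1.27 nM = 2.32 × 10⁵.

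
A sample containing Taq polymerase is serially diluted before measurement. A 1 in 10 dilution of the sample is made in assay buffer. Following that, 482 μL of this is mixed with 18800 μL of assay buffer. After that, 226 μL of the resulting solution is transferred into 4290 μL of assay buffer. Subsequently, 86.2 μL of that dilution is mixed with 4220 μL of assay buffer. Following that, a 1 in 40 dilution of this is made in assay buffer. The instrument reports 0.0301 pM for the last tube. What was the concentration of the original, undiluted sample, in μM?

Overall dilution factor = 10 × 40.00 × 19.98 × 49.96 × 40 = 1.60 × 10⁷.
Original = 0.0301 pM × 1.60 × 10⁷ = 4.81 × 10⁵ pM = 0.481 μM.

0.481 μM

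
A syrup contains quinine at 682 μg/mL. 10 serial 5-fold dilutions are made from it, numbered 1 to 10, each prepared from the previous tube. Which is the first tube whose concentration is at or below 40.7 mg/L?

tube 2

Tube n has concentration 682 μg/mL / 5ⁿ.
Need 5ⁿ ≥ 682 μg/mL / 40.7 mg/L = 16.8, so n ≥ 1.75.
First such tube: n = 2.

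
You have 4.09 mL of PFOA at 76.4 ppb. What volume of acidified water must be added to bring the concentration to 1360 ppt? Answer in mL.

1360 ppt = 1.36 ppb.
V₂ = C₁V₁/C₂ = 76.4 × 4.09 / 1.36 = 230 mL.
Diluent to add = V₂ − V₁ = 230 − 4.09 = 226 mL.

226 mL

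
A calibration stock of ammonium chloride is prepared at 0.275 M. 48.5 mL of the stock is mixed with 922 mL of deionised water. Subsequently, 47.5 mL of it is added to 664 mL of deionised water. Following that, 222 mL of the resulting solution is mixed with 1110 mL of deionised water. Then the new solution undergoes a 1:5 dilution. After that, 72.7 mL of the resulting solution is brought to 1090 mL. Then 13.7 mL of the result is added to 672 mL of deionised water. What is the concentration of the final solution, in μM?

Overall dilution factor = 20.01 × 14.98 × 6 × 5 × 14.99 × 50.05 = 6.75 × 10⁶.
0.275 M / 6.75 × 10⁶ = 4.08 × 10⁻⁸ M = 0.0408 μM.

0.0408 μM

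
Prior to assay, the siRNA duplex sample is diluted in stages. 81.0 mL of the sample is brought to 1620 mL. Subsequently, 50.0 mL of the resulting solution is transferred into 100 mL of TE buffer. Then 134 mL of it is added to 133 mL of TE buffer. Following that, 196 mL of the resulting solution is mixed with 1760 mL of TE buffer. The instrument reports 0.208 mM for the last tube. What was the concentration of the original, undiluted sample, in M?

Overall dilution factor = 20 × 3 × 1.993 × 9.980 = 1193.
Original = 0.208 mM × 1193 = 248 mM = 0.248 M.

0.248 M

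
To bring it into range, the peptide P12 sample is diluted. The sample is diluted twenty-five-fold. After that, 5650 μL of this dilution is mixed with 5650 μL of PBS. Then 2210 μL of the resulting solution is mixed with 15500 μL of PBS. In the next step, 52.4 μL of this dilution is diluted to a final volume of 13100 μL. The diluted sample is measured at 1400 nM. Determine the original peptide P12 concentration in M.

0.140 M

Overall dilution factor = 25 × 2 × 8.014 × 250 = 1.00 × 10⁵.
Original = 1400 nM × 1.00 × 10⁵ = 1.40 × 10⁸ nM = 0.140 M.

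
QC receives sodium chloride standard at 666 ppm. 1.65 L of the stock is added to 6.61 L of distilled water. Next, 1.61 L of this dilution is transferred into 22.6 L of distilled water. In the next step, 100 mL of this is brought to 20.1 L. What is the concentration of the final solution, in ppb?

44.0 ppb

Overall dilution factor = 5.006 × 15.04 × 201 = 1.51 × 10⁴.
666 ppm / 1.51 × 10⁴ = 0.0440 ppm = 44.0 ppb.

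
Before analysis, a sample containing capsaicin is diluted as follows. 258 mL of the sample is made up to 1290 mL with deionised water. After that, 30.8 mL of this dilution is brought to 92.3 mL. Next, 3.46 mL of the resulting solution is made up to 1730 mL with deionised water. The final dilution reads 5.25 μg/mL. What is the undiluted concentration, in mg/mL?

39.3 mg/mL

Overall dilution factor = 5 × 2.997 × 500 = 7492.
Original = 5.25 μg/mL × 7492 = 3.93 × 10⁴ μg/mL = 39.3 mg/mL.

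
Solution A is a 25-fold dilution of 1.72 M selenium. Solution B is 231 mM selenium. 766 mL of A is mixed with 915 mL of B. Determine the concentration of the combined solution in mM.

C_A = 1.72 M / 25 = 0.0688 M.
C_B = 231 mM = 0.231 M.
C_mix = (C_A·V_A + C_B·V_B)/(V_A + V_B) = (0.0688×766 + 0.231×915) / 1681 = 0.157 M = 157 mM.

157 mM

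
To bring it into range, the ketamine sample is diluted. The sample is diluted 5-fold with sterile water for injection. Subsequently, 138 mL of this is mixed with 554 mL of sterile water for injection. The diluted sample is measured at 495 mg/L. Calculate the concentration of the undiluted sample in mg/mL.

Overall dilution factor = 5 × 5.014 = 25.1.
Original = 495 mg/L × 25.1 = 1.24 × 10⁴ mg/L = 12.4 mg/mL.

12.4 mg/mL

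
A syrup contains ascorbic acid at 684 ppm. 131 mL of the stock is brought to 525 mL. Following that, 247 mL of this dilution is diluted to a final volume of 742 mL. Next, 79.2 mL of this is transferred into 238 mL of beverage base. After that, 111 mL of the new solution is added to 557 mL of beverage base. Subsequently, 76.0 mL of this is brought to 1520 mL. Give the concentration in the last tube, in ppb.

Overall dilution factor = 4.008 × 3.004 × 4.005 × 6.018 × 20 = 5803.
684 ppm / 5803 = 0.118 ppm = 118 ppb.

118 ppb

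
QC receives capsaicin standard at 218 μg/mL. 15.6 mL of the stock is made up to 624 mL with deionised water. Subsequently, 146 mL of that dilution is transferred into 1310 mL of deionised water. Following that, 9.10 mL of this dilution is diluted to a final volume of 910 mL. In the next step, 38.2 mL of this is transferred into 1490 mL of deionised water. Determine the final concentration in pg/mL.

137 pg/mL

Overall dilution factor = 40 × 9.973 × 100 × 40.01 = 1.60 × 10⁶.
218 μg/mL / 1.60 × 10⁶ = 1.37 × 10⁻⁴ μg/mL = 137 pg/mL.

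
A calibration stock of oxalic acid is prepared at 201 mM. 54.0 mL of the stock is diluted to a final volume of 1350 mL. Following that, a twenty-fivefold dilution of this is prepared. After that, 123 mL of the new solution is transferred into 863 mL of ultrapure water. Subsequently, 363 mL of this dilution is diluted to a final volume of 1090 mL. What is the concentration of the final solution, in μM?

Overall dilution factor = 25 × 25 × 8.016 × 3.003 = 1.50 × 10⁴.
201 mM / 1.50 × 10⁴ = 0.0134 mM = 13.4 μM.

13.4 μM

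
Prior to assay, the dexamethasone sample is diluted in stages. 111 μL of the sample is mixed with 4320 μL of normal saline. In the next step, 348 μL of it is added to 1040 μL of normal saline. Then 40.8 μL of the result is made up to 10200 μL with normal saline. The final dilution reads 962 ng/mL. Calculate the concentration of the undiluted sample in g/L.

38.3 g/L

Overall dilution factor = 39.92 × 3.989 × 250 = 3.98 × 10⁴.
Original = 962 ng/mL × 3.98 × 10⁴ = 3.83 × 10⁷ ng/mL = 38.3 g/L.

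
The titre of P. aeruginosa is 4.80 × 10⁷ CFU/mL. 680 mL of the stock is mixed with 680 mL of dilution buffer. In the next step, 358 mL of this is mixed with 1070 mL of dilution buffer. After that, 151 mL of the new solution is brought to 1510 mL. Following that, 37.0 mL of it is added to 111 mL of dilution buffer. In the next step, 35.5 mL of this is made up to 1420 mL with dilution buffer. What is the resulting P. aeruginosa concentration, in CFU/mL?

Overall dilution factor = 2 × 3.989 × 10 × 4 × 40 = 1.28 × 10⁴.
4.80 × 10⁷ CFU/mL / 1.28 × 10⁴ = 3760 CFU/mL.

3760 CFU/mL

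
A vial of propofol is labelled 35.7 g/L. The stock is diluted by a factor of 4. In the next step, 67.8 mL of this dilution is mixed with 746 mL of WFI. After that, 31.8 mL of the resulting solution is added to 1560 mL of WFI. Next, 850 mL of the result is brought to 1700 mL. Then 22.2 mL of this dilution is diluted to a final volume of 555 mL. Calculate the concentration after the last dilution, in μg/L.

297 μg/L

Overall dilution factor = 4 × 12.00 × 50.06 × 2 × 25 = 1.20 × 10⁵.
35.7 g/L / 1.20 × 10⁵ = 2.97 × 10⁻⁴ g/L = 297 μg/L.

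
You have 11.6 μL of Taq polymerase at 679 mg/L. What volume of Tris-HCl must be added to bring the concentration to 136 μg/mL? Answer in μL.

46.3 μL

136 μg/mL = 136 mg/L.
V₂ = C₁V₁/C₂ = 679 × 11.6 / 136 = 57.9 μL.
Diluent to add = V₂ − V₁ = 57.9 − 11.6 = 46.3 μL.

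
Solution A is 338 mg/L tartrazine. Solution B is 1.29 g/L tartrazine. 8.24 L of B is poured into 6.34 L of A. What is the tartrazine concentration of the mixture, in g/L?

0.876 g/L

C_B = 1.29 g/L = 1290 mg/L.
C_mix = (C_A·V_A + C_B·V_B)/(V_A + V_B) = (338×6.34 + 1290×8.24) / 14.58 = 876 mg/L = 0.876 g/L.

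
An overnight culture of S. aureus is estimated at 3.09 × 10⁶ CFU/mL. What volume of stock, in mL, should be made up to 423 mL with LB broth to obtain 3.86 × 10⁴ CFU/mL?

5.28 mL

V₁ = C₂V₂/C₁ = 3.86 × 10⁴ × 423 / 3.09 × 10⁶ = 5.28 mL.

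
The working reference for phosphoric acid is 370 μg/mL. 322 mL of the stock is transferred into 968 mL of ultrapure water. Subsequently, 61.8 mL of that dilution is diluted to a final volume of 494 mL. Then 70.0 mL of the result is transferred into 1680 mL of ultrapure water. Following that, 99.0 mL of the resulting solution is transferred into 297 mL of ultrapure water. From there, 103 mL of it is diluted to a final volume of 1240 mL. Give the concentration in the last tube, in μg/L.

Overall dilution factor = 4.006 × 7.994 × 25 × 4 × 12.04 = 3.86 × 10⁴.
370 μg/mL / 3.86 × 10⁴ = 9.60 × 10⁻³ μg/mL = 9.60 μg/L.

9.60 μg/L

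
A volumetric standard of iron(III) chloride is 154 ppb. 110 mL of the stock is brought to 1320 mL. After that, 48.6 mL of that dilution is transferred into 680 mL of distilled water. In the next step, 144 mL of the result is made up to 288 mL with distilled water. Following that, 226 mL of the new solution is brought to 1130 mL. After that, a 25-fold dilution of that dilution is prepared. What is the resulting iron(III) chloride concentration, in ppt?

Overall dilution factor = 12 × 14.99 × 2 × 5 × 25 = 4.50 × 10⁴.
154 ppb / 4.50 × 10⁴ = 3.42 × 10⁻³ ppb = 3.42 ppt.

3.42 ppt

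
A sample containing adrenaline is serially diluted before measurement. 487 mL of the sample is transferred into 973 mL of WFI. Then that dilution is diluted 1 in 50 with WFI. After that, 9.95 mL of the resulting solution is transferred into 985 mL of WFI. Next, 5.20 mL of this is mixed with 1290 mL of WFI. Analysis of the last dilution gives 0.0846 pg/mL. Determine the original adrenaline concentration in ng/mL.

Overall dilution factor = 2.998 × 50 × 99.99 × 249.1 = 3.73 × 10⁶.
Original = 0.0846 pg/mL × 3.73 × 10⁶ = 3.16 × 10⁵ pg/mL = 316 ng/mL.

316 ng/mL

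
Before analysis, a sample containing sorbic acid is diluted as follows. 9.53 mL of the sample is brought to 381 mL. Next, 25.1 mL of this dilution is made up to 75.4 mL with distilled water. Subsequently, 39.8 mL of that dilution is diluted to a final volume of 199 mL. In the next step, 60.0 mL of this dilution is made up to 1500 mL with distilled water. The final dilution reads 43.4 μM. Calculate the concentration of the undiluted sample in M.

0.652 M

Overall dilution factor = 39.98 × 3.004 × 5 × 25 = 1.50 × 10⁴.
Original = 43.4 μM × 1.50 × 10⁴ = 6.52 × 10⁵ μM = 0.652 M.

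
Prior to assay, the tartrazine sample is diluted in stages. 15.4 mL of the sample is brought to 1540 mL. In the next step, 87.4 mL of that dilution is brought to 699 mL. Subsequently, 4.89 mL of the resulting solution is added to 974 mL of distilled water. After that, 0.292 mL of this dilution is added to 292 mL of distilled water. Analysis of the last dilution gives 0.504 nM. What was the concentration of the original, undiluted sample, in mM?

Overall dilution factor = 100 × 7.998 × 200.2 × 1001 = 1.60 × 10⁸.
Original = 0.504 nM × 1.60 × 10⁸ = 8.08 × 10⁷ nM = 80.8 mM.

80.8 mM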